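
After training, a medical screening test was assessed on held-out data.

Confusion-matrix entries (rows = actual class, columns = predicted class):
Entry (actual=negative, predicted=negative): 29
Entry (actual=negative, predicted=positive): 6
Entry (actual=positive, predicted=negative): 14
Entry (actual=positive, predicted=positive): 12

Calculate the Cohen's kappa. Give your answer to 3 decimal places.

0.302

Observed agreement pₒ = trace/N = 41/61 = 0.6721
Expected agreement pₑ = Σ (rowᵢ·colᵢ)/N² = (35·43 + 26·18)/61² = 0.5302
κ = (pₒ − pₑ)/(1 − pₑ) = (0.6721 − 0.5302)/(1 − 0.5302) = 0.302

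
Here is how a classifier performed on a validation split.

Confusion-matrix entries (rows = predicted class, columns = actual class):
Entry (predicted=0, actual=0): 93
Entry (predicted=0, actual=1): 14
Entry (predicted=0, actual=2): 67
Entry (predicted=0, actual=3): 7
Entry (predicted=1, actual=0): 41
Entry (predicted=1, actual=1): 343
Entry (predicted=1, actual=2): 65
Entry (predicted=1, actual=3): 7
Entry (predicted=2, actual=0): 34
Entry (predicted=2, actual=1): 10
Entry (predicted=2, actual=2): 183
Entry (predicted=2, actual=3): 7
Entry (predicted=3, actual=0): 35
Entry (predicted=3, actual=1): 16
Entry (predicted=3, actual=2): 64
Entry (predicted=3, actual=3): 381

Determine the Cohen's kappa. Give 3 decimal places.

Observed agreement pₒ = trace/N = 1000/1367 = 0.7315
Expected agreement pₑ = Σ (rowᵢ·colᵢ)/N² = (203·181 + 383·456 + 379·234 + 402·496)/1367² = 0.2673
κ = (pₒ − pₑ)/(1 − pₑ) = (0.7315 − 0.2673)/(1 − 0.2673) = 0.634

0.634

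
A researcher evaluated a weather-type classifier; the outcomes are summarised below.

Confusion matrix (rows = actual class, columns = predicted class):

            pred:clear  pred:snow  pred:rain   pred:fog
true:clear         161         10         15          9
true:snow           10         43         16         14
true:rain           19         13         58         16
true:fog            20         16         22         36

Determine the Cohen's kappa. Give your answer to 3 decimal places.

Observed agreement pₒ = trace/N = 298/478 = 0.6234
Expected agreement pₑ = Σ (rowᵢ·colᵢ)/N² = (195·210 + 83·82 + 106·111 + 94·75)/478² = 0.2914
κ = (pₒ − pₑ)/(1 − pₑ) = (0.6234 − 0.2914)/(1 − 0.2914) = 0.469

0.469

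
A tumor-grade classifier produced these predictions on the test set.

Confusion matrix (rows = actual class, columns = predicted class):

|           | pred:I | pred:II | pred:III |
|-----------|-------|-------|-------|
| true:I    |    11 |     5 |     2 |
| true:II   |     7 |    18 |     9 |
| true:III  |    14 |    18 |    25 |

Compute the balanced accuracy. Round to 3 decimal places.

Balanced accuracy = mean of per-class recall.
  I: recall = 11/18 = 0.6111
  II: recall = 18/34 = 0.5294
  III: recall = 25/57 = 0.4386
Mean = (0.6111 + 0.5294 + 0.4386) / 3 = 0.526

0.526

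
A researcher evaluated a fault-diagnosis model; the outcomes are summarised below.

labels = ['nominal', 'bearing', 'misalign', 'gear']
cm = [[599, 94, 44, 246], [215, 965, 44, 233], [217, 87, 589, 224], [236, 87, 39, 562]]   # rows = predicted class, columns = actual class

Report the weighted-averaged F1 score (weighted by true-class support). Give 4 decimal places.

0.5956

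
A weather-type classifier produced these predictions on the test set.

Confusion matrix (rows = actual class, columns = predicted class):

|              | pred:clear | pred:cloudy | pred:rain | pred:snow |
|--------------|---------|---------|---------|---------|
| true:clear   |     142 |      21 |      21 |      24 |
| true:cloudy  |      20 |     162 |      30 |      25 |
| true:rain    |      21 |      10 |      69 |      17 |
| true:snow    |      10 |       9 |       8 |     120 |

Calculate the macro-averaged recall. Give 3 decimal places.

Per-class recall (TP/(TP+FN)):
  clear: TP=142, FN=21+21+24=66 → 142/208 = 0.6827
  cloudy: TP=162, FN=20+30+25=75 → 162/237 = 0.6835
  rain: TP=69, FN=21+10+17=48 → 69/117 = 0.5897
  snow: TP=120, FN=10+9+8=27 → 120/147 = 0.8163
Macro-recall = mean = (0.6827 + 0.6835 + 0.5897 + 0.8163) / 4 = 0.693

0.693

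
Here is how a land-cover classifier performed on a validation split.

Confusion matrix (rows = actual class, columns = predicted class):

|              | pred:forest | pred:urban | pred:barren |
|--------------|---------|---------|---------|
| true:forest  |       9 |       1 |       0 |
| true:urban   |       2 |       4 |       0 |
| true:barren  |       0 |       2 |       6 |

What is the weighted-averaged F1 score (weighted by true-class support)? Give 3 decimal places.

Per-class F1 score (2·TP/(2·TP+FP+FN)):
  forest: TP=9, FP=2+0=2, FN=1+0=1 → 18/21 = 0.8571
  urban: TP=4, FP=1+2=3, FN=2+0=2 → 8/13 = 0.6154
  barren: TP=6, FP=0+0=0, FN=0+2=2 → 12/14 = 0.8571
Weighted-F1 score = Σ (supportᵢ/N)·F1 scoreᵢ with N=24: (10/24)·0.8571 + (6/24)·0.6154 + (8/24)·0.8571 = 0.797

0.797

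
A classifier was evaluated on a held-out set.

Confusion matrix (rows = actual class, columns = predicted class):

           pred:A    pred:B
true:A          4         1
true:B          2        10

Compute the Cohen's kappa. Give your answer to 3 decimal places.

Observed agreement pₒ = trace/N = 14/17 = 0.8235
Expected agreement pₑ = Σ (rowᵢ·colᵢ)/N² = (5·6 + 12·11)/17² = 0.5606
κ = (pₒ − pₑ)/(1 − pₑ) = (0.8235 − 0.5606)/(1 − 0.5606) = 0.598

0.598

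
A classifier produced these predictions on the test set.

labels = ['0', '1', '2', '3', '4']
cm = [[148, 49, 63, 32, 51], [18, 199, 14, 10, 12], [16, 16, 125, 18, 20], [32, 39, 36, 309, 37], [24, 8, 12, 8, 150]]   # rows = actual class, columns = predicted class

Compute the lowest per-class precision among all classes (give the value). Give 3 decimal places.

Per-class precision (TP/(TP+FP)):
  0: TP=148, FP=18+16+32+24=90 → 148/238 = 0.6218
  1: TP=199, FP=49+16+39+8=112 → 199/311 = 0.6399
  2: TP=125, FP=63+14+36+12=125 → 125/250 = 0.5000
  3: TP=309, FP=32+10+18+8=68 → 309/377 = 0.8196
  4: TP=150, FP=51+12+20+37=120 → 150/270 = 0.5556
Lowest is class '2' with precision = 0.500.

0.500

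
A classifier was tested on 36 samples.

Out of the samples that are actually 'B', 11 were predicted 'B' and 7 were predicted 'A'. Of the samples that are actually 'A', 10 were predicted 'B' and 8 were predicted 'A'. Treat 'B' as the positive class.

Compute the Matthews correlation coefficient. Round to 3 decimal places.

MCC = (TP·TN − FP·FN) / √((TP+FP)(TP+FN)(TN+FP)(TN+FN))
Numerator = 11·8 − 10·7 = 18
Denominator = √(21·18·18·15) = √102060 = 319.4683
MCC = 18 / 319.4683 = 0.056

0.056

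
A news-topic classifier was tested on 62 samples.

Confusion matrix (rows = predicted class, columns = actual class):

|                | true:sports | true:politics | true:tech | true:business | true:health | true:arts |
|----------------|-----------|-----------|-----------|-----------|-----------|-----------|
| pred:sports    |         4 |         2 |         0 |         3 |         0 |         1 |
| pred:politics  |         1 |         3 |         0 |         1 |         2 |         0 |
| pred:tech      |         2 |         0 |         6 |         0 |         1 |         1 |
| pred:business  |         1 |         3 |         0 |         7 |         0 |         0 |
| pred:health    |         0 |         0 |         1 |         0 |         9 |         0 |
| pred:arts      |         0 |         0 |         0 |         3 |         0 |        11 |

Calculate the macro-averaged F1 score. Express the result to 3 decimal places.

Per-class F1 score (2·TP/(2·TP+FP+FN)):
  sports: TP=4, FP=2+0+3+0+1=6, FN=1+2+1+0+0=4 → 8/18 = 0.4444
  politics: TP=3, FP=1+0+1+2+0=4, FN=2+0+3+0+0=5 → 6/15 = 0.4000
  tech: TP=6, FP=2+0+0+1+1=4, FN=0+0+0+1+0=1 → 12/17 = 0.7059
  business: TP=7, FP=1+3+0+0+0=4, FN=3+1+0+0+3=7 → 14/25 = 0.5600
  health: TP=9, FP=0+0+1+0+0=1, FN=0+2+1+0+0=3 → 18/22 = 0.8182
  arts: TP=11, FP=0+0+0+3+0=3, FN=1+0+1+0+0=2 → 22/27 = 0.8148
Macro-F1 score = mean = (0.4444 + 0.4000 + 0.7059 + 0.5600 + 0.8182 + 0.8148) / 6 = 0.624

0.624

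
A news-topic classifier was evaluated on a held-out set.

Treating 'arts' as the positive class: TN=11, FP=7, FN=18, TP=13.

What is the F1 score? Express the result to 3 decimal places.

Precision = TP/(TP+FP) = 13/20 = 0.6500
Recall = TP/(TP+FN) = 13/31 = 0.4194
F1 = 2·TP/(2·TP+FP+FN) = 26/51 = 0.510

0.510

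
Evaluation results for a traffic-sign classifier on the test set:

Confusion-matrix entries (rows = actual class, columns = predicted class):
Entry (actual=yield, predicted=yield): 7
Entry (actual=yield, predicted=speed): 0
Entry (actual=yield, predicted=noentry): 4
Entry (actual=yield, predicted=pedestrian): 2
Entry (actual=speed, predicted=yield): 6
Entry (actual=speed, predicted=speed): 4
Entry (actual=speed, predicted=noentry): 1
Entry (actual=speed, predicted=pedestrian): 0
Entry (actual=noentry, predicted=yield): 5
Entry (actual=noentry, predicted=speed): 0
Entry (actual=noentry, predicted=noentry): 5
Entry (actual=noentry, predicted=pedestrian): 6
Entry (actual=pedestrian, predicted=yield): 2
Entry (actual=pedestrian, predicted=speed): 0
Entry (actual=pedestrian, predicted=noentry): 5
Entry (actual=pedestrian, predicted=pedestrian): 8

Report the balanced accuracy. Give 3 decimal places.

0.437

Balanced accuracy = mean of per-class recall.
  yield: recall = 7/13 = 0.5385
  speed: recall = 4/11 = 0.3636
  noentry: recall = 5/16 = 0.3125
  pedestrian: recall = 8/15 = 0.5333
Mean = (0.5385 + 0.3636 + 0.3125 + 0.5333) / 4 = 0.437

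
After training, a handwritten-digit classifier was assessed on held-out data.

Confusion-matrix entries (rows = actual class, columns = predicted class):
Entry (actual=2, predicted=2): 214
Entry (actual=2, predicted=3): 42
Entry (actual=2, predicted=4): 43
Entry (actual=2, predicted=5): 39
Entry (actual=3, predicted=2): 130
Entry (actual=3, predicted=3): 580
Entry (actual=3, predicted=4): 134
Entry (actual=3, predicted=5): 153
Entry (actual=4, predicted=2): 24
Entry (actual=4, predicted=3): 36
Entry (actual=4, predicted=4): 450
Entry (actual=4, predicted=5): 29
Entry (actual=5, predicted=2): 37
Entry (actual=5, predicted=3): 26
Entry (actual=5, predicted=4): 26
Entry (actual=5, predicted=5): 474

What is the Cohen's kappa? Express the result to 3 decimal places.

0.600

Observed agreement pₒ = trace/N = 1718/2437 = 0.7050
Expected agreement pₑ = Σ (rowᵢ·colᵢ)/N² = (338·405 + 997·684 + 539·653 + 563·695)/2437² = 0.2630
κ = (pₒ − pₑ)/(1 − pₑ) = (0.7050 − 0.2630)/(1 − 0.2630) = 0.600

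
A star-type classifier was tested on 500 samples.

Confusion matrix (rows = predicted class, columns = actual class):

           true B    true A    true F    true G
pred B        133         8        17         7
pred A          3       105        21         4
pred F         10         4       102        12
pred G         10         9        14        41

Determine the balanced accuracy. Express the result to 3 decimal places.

Balanced accuracy = mean of per-class recall.
  B: recall = 133/156 = 0.8526
  A: recall = 105/126 = 0.8333
  F: recall = 102/154 = 0.6623
  G: recall = 41/64 = 0.6406
Mean = (0.8526 + 0.8333 + 0.6623 + 0.6406) / 4 = 0.747

0.747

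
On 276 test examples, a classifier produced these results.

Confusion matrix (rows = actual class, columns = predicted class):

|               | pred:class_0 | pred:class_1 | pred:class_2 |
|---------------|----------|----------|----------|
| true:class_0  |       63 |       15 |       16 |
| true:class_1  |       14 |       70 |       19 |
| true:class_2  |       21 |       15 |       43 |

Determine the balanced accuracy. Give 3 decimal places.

0.631

Balanced accuracy = mean of per-class recall.
  class_0: recall = 63/94 = 0.6702
  class_1: recall = 70/103 = 0.6796
  class_2: recall = 43/79 = 0.5443
Mean = (0.6702 + 0.6796 + 0.5443) / 3 = 0.631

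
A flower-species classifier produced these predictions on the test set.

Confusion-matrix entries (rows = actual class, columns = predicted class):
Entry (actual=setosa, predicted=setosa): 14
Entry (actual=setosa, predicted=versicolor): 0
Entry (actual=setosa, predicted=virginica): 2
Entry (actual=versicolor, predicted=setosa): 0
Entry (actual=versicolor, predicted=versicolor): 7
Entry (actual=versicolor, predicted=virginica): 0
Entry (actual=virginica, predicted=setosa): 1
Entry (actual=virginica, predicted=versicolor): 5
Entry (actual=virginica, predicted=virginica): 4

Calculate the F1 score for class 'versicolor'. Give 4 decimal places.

Treat 'versicolor' as positive and all other classes as negative.
F1 score = 2·TP/(2·TP+FP+FN).
versicolor: TP=7, FP=0+5=5, FN=0+0=0 → 14/19 = 0.73684

0.7368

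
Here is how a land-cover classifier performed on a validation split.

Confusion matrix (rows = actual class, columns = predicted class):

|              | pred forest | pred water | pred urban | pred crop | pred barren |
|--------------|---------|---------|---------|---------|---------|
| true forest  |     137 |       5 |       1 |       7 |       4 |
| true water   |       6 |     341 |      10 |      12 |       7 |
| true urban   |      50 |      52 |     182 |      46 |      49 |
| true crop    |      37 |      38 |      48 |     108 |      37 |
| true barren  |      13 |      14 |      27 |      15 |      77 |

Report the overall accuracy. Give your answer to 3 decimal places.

Accuracy = trace / total = (137+341+182+108+77=845) / 1323 = 845/1323 = 0.639

0.639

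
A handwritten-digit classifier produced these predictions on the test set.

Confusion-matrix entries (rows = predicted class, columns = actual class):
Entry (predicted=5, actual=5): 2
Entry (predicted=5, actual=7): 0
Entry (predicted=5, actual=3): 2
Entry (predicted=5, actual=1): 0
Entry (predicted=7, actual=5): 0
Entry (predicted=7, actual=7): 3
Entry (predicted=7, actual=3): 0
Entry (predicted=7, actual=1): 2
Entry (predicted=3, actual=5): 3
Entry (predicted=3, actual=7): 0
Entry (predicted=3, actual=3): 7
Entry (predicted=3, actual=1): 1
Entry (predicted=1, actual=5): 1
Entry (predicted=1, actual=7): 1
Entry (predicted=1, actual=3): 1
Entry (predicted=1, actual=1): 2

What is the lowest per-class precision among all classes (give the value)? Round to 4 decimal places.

Per-class precision (TP/(TP+FP)):
  5: TP=2, FP=0+2+0=2 → 2/4 = 0.50000
  7: TP=3, FP=0+0+2=2 → 3/5 = 0.60000
  3: TP=7, FP=3+0+1=4 → 7/11 = 0.63636
  1: TP=2, FP=1+1+1=3 → 2/5 = 0.40000
Lowest is class '1' with precision = 0.4000.

0.4000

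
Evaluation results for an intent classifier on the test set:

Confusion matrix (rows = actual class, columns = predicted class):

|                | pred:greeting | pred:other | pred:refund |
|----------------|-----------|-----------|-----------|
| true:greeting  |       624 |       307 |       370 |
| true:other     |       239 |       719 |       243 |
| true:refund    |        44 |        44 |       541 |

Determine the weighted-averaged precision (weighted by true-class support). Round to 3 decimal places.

0.638

Per-class precision (TP/(TP+FP)):
  greeting: TP=624, FP=239+44=283 → 624/907 = 0.6880
  other: TP=719, FP=307+44=351 → 719/1070 = 0.6720
  refund: TP=541, FP=370+243=613 → 541/1154 = 0.4688
Weighted-precision = Σ (supportᵢ/N)·precisionᵢ with N=3131: (1301/3131)·0.6880 + (1201/3131)·0.6720 + (629/3131)·0.4688 = 0.638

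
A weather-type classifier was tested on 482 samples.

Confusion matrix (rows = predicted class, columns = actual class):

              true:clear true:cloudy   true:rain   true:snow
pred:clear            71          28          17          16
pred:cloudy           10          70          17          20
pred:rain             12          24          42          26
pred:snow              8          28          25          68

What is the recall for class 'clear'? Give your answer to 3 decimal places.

0.703

Take TP from the diagonal, FP from the rest of the 'clear' prediction marginal, FN from the rest of the 'clear' actual marginal.
recall = TP/(TP+FN).
clear: TP=71, FN=10+12+8=30 → 71/101 = 0.7030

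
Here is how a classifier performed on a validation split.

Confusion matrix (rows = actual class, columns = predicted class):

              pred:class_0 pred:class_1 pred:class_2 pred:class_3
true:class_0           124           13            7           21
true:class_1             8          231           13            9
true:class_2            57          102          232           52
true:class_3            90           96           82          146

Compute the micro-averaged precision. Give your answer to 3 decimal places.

Micro-averaging pools counts across classes: ΣTP=733, ΣFP=550, ΣFN=550.
Micro-precision = TP/(TP+FP) on pooled counts = 0.571 (equals overall accuracy in single-label multiclass).

0.571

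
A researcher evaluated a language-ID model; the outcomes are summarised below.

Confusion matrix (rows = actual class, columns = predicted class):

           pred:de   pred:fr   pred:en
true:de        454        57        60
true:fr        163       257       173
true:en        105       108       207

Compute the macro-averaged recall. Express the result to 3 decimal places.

0.574

Per-class recall (TP/(TP+FN)):
  de: TP=454, FN=57+60=117 → 454/571 = 0.7951
  fr: TP=257, FN=163+173=336 → 257/593 = 0.4334
  en: TP=207, FN=105+108=213 → 207/420 = 0.4929
Macro-recall = mean = (0.7951 + 0.4334 + 0.4929) / 3 = 0.574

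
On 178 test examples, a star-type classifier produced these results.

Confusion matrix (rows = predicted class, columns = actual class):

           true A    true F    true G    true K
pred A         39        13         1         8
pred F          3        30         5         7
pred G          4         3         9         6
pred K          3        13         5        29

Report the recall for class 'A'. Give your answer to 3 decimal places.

0.796

One-vs-rest for 'A': TP = diagonal; FP = other classes predicted 'A'; FN = 'A' predicted as other.
recall = TP/(TP+FN).
A: TP=39, FN=3+4+3=10 → 39/49 = 0.7959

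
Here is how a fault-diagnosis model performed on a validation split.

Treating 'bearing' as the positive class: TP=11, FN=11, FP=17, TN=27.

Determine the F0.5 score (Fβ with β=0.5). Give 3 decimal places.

Fβ = (1+β²)·TP / ((1+β²)·TP + β²·FN + FP), with β²=1/4
= 1.25·11 / (1.25·11 + 0.25·11 + 17) = 0.410

0.410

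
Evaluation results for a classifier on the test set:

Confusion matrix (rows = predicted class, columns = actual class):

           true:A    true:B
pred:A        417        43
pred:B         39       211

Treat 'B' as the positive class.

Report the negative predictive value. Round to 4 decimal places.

NPV = TN/(TN+FN) = 417/(417+43) = 0.9065

0.9065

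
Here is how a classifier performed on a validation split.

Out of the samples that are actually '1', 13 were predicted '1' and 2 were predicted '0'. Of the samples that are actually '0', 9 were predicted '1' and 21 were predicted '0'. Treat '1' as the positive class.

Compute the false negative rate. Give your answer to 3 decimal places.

FNR = FN/(FN+TP) = 2/(2+13) = 0.133

0.133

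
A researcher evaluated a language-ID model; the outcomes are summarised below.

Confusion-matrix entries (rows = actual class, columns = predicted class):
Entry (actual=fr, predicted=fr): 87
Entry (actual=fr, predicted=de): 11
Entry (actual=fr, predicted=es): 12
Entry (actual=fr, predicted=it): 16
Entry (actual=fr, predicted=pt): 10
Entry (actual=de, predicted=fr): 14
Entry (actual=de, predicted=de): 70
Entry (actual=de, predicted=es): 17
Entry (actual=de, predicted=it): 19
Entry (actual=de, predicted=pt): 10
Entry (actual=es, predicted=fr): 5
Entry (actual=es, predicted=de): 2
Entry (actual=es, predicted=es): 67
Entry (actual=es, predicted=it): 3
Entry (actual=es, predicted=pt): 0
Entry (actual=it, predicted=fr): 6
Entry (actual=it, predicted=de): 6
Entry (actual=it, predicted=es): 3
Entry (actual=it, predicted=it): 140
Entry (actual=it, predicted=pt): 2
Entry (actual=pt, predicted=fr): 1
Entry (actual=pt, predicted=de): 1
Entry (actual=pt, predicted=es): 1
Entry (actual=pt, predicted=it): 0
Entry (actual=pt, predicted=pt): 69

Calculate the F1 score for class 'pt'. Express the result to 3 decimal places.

0.847

Take TP from the diagonal, FP from the rest of the 'pt' prediction marginal, FN from the rest of the 'pt' actual marginal.
F1 score = 2·TP/(2·TP+FP+FN).
pt: TP=69, FP=10+10+0+2=22, FN=1+1+1+0=3 → 138/163 = 0.8466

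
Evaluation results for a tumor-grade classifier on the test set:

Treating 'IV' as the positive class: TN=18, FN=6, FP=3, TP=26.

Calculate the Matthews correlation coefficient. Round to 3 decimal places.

MCC = (TP·TN − FP·FN) / √((TP+FP)(TP+FN)(TN+FP)(TN+FN))
Numerator = 26·18 − 3·6 = 450
Denominator = √(29·32·21·24) = √467712 = 683.8947
MCC = 450 / 683.8947 = 0.658

0.658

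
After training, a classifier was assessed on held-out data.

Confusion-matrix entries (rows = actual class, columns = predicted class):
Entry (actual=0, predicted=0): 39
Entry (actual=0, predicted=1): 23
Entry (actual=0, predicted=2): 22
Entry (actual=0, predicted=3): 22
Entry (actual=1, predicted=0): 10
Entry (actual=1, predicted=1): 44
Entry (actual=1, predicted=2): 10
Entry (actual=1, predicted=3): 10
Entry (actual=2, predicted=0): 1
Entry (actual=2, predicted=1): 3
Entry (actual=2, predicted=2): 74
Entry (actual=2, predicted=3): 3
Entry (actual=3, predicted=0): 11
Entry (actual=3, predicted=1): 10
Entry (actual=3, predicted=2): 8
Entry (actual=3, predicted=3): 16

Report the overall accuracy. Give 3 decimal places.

0.565

Accuracy = trace / total = (39+44+74+16=173) / 306 = 173/306 = 0.565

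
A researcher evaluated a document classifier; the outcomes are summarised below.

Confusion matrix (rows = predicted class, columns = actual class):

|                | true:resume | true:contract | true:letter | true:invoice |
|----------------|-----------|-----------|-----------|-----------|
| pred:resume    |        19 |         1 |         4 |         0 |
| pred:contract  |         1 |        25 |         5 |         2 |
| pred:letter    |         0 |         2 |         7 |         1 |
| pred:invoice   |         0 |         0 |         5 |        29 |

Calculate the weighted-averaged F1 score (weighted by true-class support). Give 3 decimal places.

Per-class F1 score (2·TP/(2·TP+FP+FN)):
  resume: TP=19, FP=1+4+0=5, FN=1+0+0=1 → 38/44 = 0.8636
  contract: TP=25, FP=1+5+2=8, FN=1+2+0=3 → 50/61 = 0.8197
  letter: TP=7, FP=0+2+1=3, FN=4+5+5=14 → 14/31 = 0.4516
  invoice: TP=29, FP=0+0+5=5, FN=0+2+1=3 → 58/66 = 0.8788
Weighted-F1 score = Σ (supportᵢ/N)·F1 scoreᵢ with N=101: (20/101)·0.8636 + (28/101)·0.8197 + (21/101)·0.4516 + (32/101)·0.8788 = 0.771

0.771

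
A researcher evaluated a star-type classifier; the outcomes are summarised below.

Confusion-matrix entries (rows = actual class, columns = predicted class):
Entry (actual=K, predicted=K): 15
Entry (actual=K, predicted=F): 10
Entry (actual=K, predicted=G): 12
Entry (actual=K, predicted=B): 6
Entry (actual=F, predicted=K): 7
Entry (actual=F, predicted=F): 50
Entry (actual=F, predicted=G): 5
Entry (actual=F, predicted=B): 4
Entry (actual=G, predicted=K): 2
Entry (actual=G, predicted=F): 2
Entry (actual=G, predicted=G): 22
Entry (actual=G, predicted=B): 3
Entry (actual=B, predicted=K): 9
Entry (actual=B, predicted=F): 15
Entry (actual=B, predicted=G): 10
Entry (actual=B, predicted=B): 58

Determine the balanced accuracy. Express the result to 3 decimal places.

Balanced accuracy = mean of per-class recall.
  K: recall = 15/43 = 0.3488
  F: recall = 50/66 = 0.7576
  G: recall = 22/29 = 0.7586
  B: recall = 58/92 = 0.6304
Mean = (0.3488 + 0.7576 + 0.7586 + 0.6304) / 4 = 0.624

0.624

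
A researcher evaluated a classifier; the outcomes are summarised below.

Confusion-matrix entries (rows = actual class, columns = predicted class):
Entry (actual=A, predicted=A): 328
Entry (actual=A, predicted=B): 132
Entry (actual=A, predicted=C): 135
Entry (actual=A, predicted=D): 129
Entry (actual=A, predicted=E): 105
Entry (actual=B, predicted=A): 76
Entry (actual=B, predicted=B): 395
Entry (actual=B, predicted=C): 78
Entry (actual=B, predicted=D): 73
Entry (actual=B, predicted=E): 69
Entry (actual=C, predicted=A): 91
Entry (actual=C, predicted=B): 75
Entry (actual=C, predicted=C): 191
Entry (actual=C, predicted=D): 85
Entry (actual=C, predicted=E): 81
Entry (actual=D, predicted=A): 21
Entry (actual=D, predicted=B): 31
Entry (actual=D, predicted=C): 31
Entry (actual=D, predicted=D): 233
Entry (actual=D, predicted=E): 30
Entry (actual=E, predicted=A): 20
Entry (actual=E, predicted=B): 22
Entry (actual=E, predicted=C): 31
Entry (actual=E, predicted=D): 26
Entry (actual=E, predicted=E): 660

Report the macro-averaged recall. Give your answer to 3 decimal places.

0.575

Per-class recall (TP/(TP+FN)):
  A: TP=328, FN=132+135+129+105=501 → 328/829 = 0.3957
  B: TP=395, FN=76+78+73+69=296 → 395/691 = 0.5716
  C: TP=191, FN=91+75+85+81=332 → 191/523 = 0.3652
  D: TP=233, FN=21+31+31+30=113 → 233/346 = 0.6734
  E: TP=660, FN=20+22+31+26=99 → 660/759 = 0.8696
Macro-recall = mean = (0.3957 + 0.5716 + 0.3652 + 0.6734 + 0.8696) / 5 = 0.575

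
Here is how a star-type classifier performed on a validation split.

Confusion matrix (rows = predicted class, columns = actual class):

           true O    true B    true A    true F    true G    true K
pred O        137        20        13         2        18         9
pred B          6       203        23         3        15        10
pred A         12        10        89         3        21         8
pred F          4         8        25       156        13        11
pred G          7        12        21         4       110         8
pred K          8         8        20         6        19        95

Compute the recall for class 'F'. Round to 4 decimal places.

0.8966

recall = TP/(TP+FN).
F: TP=156, FN=2+3+3+4+6=18 → 156/174 = 0.89655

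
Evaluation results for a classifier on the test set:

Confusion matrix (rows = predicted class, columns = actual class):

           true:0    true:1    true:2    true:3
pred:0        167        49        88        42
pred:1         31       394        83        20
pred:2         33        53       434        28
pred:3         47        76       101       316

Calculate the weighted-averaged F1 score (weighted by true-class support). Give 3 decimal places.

0.672

Per-class F1 score (2·TP/(2·TP+FP+FN)):
  0: TP=167, FP=49+88+42=179, FN=31+33+47=111 → 334/624 = 0.5353
  1: TP=394, FP=31+83+20=134, FN=49+53+76=178 → 788/1100 = 0.7164
  2: TP=434, FP=33+53+28=114, FN=88+83+101=272 → 868/1254 = 0.6922
  3: TP=316, FP=47+76+101=224, FN=42+20+28=90 → 632/946 = 0.6681
Weighted-F1 score = Σ (supportᵢ/N)·F1 scoreᵢ with N=1962: (278/1962)·0.5353 + (572/1962)·0.7164 + (706/1962)·0.6922 + (406/1962)·0.6681 = 0.672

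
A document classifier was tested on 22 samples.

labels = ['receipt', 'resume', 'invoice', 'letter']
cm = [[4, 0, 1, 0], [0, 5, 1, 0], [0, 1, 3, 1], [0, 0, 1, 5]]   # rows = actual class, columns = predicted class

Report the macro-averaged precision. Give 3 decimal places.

Per-class precision (TP/(TP+FP)):
  receipt: TP=4, FP=0+0+0=0 → 4/4 = 1.0000
  resume: TP=5, FP=0+1+0=1 → 5/6 = 0.8333
  invoice: TP=3, FP=1+1+1=3 → 3/6 = 0.5000
  letter: TP=5, FP=0+0+1=1 → 5/6 = 0.8333
Macro-precision = mean = (1.0000 + 0.8333 + 0.5000 + 0.8333) / 4 = 0.792

0.792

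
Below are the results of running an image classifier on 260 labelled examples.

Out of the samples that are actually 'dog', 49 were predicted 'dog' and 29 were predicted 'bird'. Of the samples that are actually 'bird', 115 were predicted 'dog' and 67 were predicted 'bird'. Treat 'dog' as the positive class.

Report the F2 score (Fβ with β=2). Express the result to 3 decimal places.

Fβ = (1+β²)·TP / ((1+β²)·TP + β²·FN + FP), with β²=4
= 5·49 / (5·49 + 4·29 + 115) = 0.515

0.515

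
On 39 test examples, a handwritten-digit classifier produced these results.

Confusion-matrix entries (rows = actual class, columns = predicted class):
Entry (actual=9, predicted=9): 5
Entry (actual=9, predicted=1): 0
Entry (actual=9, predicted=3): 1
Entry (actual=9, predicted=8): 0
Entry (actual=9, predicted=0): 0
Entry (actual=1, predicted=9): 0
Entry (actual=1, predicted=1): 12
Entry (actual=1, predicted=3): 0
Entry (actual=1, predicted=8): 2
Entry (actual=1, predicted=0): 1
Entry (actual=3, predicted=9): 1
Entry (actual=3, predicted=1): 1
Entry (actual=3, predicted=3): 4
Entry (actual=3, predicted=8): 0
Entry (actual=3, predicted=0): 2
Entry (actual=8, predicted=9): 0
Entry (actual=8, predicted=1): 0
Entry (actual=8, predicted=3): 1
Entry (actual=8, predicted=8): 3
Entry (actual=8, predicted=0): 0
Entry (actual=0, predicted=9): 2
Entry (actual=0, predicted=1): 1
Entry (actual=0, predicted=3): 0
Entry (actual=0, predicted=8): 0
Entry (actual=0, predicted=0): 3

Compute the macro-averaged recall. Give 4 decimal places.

Per-class recall (TP/(TP+FN)):
  9: TP=5, FN=0+1+0+0=1 → 5/6 = 0.83333
  1: TP=12, FN=0+0+2+1=3 → 12/15 = 0.80000
  3: TP=4, FN=1+1+0+2=4 → 4/8 = 0.50000
  8: TP=3, FN=0+0+1+0=1 → 3/4 = 0.75000
  0: TP=3, FN=2+1+0+0=3 → 3/6 = 0.50000
Macro-recall = mean = (0.83333 + 0.80000 + 0.50000 + 0.75000 + 0.50000) / 5 = 0.6767

0.6767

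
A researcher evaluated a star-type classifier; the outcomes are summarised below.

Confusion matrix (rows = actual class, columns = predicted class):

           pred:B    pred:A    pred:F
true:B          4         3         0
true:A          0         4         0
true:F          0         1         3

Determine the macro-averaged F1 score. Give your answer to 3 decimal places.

0.750

Per-class F1 score (2·TP/(2·TP+FP+FN)):
  B: TP=4, FP=0+0=0, FN=3+0=3 → 8/11 = 0.7273
  A: TP=4, FP=3+1=4, FN=0+0=0 → 8/12 = 0.6667
  F: TP=3, FP=0+0=0, FN=0+1=1 → 6/7 = 0.8571
Macro-F1 score = mean = (0.7273 + 0.6667 + 0.8571) / 3 = 0.750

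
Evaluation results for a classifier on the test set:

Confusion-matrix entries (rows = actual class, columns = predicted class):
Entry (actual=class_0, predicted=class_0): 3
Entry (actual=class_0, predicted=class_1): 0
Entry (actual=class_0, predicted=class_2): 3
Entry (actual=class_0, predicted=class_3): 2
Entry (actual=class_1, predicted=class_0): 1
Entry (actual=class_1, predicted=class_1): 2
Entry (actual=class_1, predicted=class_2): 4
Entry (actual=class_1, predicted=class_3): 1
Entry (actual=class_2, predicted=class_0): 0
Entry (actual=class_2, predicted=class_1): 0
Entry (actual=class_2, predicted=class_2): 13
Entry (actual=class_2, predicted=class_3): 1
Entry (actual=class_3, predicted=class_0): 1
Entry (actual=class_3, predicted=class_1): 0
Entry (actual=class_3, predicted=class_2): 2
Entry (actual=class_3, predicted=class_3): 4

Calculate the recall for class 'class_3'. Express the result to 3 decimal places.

0.571

Treat 'class_3' as positive and all other classes as negative.
recall = TP/(TP+FN).
class_3: TP=4, FN=1+0+2=3 → 4/7 = 0.5714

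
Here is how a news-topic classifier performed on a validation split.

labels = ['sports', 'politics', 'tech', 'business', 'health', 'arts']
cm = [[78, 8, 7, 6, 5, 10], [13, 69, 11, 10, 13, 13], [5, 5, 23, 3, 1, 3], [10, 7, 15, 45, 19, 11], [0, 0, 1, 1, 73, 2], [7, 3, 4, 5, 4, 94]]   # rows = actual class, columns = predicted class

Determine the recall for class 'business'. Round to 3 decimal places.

0.421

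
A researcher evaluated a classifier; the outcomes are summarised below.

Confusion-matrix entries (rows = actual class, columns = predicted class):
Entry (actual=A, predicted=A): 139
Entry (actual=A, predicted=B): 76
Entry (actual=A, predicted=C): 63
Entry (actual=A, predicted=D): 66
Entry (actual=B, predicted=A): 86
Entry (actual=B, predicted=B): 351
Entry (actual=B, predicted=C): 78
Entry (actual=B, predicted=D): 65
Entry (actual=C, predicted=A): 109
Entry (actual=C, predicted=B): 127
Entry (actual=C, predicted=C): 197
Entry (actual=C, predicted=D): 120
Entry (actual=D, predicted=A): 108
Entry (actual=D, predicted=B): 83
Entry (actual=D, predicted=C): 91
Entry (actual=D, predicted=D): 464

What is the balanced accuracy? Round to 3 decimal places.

Balanced accuracy = mean of per-class recall.
  A: recall = 139/344 = 0.4041
  B: recall = 351/580 = 0.6052
  C: recall = 197/553 = 0.3562
  D: recall = 464/746 = 0.6220
Mean = (0.4041 + 0.6052 + 0.3562 + 0.6220) / 4 = 0.497

0.497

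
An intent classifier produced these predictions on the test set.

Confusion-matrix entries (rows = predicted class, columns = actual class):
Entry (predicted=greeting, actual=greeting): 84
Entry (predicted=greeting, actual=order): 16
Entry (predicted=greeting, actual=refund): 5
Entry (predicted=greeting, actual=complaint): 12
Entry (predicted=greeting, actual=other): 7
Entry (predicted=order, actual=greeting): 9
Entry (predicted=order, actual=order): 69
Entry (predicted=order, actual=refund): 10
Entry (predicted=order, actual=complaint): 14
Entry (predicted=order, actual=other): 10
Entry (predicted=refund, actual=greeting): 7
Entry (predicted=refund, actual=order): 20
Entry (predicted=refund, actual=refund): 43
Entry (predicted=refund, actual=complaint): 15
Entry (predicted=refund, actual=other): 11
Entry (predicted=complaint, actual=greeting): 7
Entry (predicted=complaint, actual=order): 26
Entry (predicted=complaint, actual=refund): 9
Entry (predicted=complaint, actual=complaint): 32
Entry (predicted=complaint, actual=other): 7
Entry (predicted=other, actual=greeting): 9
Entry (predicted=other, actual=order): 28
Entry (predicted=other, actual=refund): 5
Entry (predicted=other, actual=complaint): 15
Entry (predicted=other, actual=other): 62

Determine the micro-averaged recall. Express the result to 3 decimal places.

0.545

Micro-averaging pools counts across classes: ΣTP=290, ΣFP=242, ΣFN=242.
Micro-recall = TP/(TP+FN) on pooled counts = 0.545 (equals overall accuracy in single-label multiclass).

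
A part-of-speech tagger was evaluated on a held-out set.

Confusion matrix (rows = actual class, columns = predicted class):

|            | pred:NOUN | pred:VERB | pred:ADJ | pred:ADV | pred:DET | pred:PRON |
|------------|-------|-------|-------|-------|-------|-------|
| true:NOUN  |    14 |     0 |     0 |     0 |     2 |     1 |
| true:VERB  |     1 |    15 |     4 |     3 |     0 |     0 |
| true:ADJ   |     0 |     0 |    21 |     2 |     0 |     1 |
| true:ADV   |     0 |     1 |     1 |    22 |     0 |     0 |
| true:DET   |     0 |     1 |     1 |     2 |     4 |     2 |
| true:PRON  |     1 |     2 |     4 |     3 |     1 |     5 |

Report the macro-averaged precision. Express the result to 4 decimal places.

Per-class precision (TP/(TP+FP)):
  NOUN: TP=14, FP=1+0+0+0+1=2 → 14/16 = 0.87500
  VERB: TP=15, FP=0+0+1+1+2=4 → 15/19 = 0.78947
  ADJ: TP=21, FP=0+4+1+1+4=10 → 21/31 = 0.67742
  ADV: TP=22, FP=0+3+2+2+3=10 → 22/32 = 0.68750
  DET: TP=4, FP=2+0+0+0+1=3 → 4/7 = 0.57143
  PRON: TP=5, FP=1+0+1+0+2=4 → 5/9 = 0.55556
Macro-precision = mean = (0.87500 + 0.78947 + 0.67742 + 0.68750 + 0.57143 + 0.55556) / 6 = 0.6927

0.6927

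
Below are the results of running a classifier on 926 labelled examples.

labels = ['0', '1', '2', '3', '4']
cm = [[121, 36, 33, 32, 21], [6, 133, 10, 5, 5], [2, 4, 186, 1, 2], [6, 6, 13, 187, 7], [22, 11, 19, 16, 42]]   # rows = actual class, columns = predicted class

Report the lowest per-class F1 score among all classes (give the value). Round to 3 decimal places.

0.449

Per-class F1 score (2·TP/(2·TP+FP+FN)):
  0: TP=121, FP=6+2+6+22=36, FN=36+33+32+21=122 → 242/400 = 0.6050
  1: TP=133, FP=36+4+6+11=57, FN=6+10+5+5=26 → 266/349 = 0.7622
  2: TP=186, FP=33+10+13+19=75, FN=2+4+1+2=9 → 372/456 = 0.8158
  3: TP=187, FP=32+5+1+16=54, FN=6+6+13+7=32 → 374/460 = 0.8130
  4: TP=42, FP=21+5+2+7=35, FN=22+11+19+16=68 → 84/187 = 0.4492
Lowest is class '4' with F1 score = 0.449.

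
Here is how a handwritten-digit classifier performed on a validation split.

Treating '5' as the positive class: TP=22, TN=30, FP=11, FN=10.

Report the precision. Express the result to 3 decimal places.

0.667

Precision = TP/(TP+FP) = 22/(22+11) = 22/33 = 0.667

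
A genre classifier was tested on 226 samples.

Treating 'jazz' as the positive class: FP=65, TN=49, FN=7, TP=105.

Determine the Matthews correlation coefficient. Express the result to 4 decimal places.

0.4254

MCC = (TP·TN − FP·FN) / √((TP+FP)(TP+FN)(TN+FP)(TN+FN))
Numerator = 105·49 − 65·7 = 4690
Denominator = √(170·112·114·56) = √121551360 = 11025.0333
MCC = 4690 / 11025.0333 = 0.4254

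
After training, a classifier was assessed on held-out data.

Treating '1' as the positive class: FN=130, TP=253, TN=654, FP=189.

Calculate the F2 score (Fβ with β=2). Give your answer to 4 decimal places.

Fβ = (1+β²)·TP / ((1+β²)·TP + β²·FN + FP), with β²=4
= 5·253 / (5·253 + 4·130 + 189) = 0.6408

0.6408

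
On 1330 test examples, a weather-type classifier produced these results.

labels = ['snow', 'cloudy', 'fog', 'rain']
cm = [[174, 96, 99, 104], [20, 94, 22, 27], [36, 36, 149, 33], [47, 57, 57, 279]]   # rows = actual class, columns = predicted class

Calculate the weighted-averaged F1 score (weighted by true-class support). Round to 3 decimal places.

0.524

Per-class F1 score (2·TP/(2·TP+FP+FN)):
  snow: TP=174, FP=20+36+47=103, FN=96+99+104=299 → 348/750 = 0.4640
  cloudy: TP=94, FP=96+36+57=189, FN=20+22+27=69 → 188/446 = 0.4215
  fog: TP=149, FP=99+22+57=178, FN=36+36+33=105 → 298/581 = 0.5129
  rain: TP=279, FP=104+27+33=164, FN=47+57+57=161 → 558/883 = 0.6319
Weighted-F1 score = Σ (supportᵢ/N)·F1 scoreᵢ with N=1330: (473/1330)·0.4640 + (163/1330)·0.4215 + (254/1330)·0.5129 + (440/1330)·0.6319 = 0.524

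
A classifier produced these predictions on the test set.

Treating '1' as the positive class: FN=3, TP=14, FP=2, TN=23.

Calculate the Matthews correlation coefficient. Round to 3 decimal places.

MCC = (TP·TN − FP·FN) / √((TP+FP)(TP+FN)(TN+FP)(TN+FN))
Numerator = 14·23 − 2·3 = 316
Denominator = √(16·17·25·26) = √176800 = 420.4759
MCC = 316 / 420.4759 = 0.752

0.752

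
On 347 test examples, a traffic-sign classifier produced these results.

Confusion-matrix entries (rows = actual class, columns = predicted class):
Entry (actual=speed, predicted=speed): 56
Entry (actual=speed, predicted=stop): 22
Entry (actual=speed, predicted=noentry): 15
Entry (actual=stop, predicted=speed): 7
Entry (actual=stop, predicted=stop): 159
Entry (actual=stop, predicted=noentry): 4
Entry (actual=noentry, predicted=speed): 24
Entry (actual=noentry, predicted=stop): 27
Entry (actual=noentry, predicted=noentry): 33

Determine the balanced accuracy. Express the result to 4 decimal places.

0.6434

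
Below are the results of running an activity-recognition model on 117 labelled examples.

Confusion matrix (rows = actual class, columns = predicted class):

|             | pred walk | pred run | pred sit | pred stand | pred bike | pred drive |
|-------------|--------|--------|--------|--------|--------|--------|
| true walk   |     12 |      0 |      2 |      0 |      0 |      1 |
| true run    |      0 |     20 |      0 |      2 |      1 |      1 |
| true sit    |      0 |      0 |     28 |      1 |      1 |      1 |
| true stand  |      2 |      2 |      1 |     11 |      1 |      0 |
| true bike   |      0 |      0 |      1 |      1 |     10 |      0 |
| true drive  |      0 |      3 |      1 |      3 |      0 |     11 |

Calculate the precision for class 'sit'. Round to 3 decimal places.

precision = TP/(TP+FP).
sit: TP=28, FP=2+0+1+1+1=5 → 28/33 = 0.8485

0.848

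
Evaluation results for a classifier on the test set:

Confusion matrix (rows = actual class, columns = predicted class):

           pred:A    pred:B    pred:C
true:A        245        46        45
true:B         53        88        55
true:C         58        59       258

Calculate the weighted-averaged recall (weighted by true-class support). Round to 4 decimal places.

Per-class recall (TP/(TP+FN)):
  A: TP=245, FN=46+45=91 → 245/336 = 0.72917
  B: TP=88, FN=53+55=108 → 88/196 = 0.44898
  C: TP=258, FN=58+59=117 → 258/375 = 0.68800
Weighted-recall = Σ (supportᵢ/N)·recallᵢ with N=907: (336/907)·0.72917 + (196/907)·0.44898 + (375/907)·0.68800 = 0.6516

0.6516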